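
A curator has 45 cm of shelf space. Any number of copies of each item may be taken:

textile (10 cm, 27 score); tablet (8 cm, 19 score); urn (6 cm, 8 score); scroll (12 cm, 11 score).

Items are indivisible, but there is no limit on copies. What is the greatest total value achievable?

Best value-per-unit is textile at 27/10; filling with it alone gives 4×27 = 108.
Optimal mix: 2×textile + 3×tablet → length 44, value 111.

111 score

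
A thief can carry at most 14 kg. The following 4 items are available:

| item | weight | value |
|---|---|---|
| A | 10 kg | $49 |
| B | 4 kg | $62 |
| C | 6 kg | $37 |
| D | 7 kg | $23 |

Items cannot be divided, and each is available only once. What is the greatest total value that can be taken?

$111

Check high-value combinations within 14 kg:
- A+B: weight 10+4=14, value 49+62=111
- B+C: weight 4+6=10, value 62+37=99
- B+D: weight 4+7=11, value 62+23=85
- B: weight 4, value 62
Best: $111.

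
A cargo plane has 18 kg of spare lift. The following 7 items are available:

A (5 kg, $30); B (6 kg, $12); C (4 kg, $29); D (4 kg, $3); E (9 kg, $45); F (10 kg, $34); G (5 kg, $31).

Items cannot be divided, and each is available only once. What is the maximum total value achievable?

$105

Check high-value combinations within 18 kg:
- C+E+G: weight 4+9+5=18, value 29+45+31=105
- A+C+E: weight 5+4+9=18, value 30+29+45=104
- A+C+D+G: weight 5+4+4+5=18, value 30+29+3+31=93
Best: $105.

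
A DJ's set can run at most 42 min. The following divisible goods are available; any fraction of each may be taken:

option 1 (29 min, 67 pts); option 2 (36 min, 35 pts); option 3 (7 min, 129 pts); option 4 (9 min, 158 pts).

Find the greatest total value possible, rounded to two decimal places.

347.07

Take in order of value per unit:
- option 3 (129/7 per unit): all 7 → value 129, running total 129.00
- option 4 (158/9 per unit): all 9 → value 158, running total 287.00
- option 1 (67/29 per unit): 26 of 29 → value 26×67/29 = 60.0690, running total 347.07
Total 347.07.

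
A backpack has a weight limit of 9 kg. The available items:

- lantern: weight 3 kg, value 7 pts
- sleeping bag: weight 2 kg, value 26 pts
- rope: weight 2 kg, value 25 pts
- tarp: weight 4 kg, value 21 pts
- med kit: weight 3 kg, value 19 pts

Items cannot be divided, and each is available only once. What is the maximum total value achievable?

This is a 0/1 knapsack; check combinations near the capacity.
- sleeping bag+rope+tarp: weight 2+2+4=8, value 26+25+21=72
- sleeping bag+rope+med kit: weight 2+2+3=7, value 26+25+19=70
- sleeping bag+tarp+med kit: weight 2+4+3=9, value 26+21+19=66
Best: 72 pts.

72 pts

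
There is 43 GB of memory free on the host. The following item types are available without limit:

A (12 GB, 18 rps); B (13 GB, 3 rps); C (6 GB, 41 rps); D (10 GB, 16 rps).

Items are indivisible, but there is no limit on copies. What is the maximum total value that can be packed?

Best value-per-unit is C at 41/6, and filling with it alone uses memory 7×6=42. No mix of the others beats 7×41 = 287.

287 rps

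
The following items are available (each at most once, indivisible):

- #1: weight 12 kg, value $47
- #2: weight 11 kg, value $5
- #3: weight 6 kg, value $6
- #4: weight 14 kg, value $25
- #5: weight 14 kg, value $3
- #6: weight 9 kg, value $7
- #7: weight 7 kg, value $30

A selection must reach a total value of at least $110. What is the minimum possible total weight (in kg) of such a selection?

48

Subsets with value ≥ 110, sorted by total weight:
- #1+#3+#4+#6+#7: weight 48, value 115
- #1+#2+#3+#4+#7: weight 50, value 113
- #1+#2+#4+#6+#7: weight 53, value 114
Minimum weight: 48 kg.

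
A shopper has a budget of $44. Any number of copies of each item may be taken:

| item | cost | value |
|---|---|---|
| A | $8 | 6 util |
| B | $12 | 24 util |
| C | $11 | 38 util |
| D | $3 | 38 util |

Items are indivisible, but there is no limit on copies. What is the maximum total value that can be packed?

Best value-per-unit is D at 38/3, and filling with it alone uses cost 14×3=42. No mix of the others beats 14×38 = 532.

532 util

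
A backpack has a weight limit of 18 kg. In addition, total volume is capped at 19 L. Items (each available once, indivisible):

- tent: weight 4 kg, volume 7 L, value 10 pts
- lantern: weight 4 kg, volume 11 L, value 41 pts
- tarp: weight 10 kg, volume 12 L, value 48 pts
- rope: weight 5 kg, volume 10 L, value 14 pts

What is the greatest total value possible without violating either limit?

58 pts

Feasible sets respecting both limits:
- tent+tarp: weight 14, volume 19, value 58
- tent+lantern: weight 8, volume 18, value 51
- tarp: weight 10, volume 12, value 48
Best: 58 pts.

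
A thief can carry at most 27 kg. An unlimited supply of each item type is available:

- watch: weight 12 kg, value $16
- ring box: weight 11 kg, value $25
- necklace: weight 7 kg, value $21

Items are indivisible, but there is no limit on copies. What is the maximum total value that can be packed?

$67

Best value-per-unit is necklace at 21/7; filling with it alone gives 3×21 = 63.
Optimal mix: 1×ring box + 2×necklace → weight 25, value 67.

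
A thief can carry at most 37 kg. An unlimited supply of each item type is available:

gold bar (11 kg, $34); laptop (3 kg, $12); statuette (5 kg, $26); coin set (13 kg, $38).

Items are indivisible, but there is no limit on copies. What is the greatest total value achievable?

Best value-per-unit is statuette at 26/5, and filling with it alone uses weight 7×5=35. No mix of the others beats 7×26 = 182.

$182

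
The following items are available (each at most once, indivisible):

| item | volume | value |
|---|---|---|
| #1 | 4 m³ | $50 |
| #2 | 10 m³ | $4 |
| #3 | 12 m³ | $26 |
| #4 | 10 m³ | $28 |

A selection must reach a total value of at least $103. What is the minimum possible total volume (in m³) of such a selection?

Subsets with value ≥ 103, sorted by total volume:
- #1+#3+#4: volume 26, value 104
- #1+#2+#3+#4: volume 36, value 108
Minimum volume: 26 m³.

26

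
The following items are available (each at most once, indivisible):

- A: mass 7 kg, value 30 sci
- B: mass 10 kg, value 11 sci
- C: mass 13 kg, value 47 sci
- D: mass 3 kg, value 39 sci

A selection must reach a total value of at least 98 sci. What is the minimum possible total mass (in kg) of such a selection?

23

Subsets with value ≥ 98, sorted by total mass:
- A+C+D: mass 23, value 116
- A+B+C+D: mass 33, value 127
Minimum mass: 23 kg.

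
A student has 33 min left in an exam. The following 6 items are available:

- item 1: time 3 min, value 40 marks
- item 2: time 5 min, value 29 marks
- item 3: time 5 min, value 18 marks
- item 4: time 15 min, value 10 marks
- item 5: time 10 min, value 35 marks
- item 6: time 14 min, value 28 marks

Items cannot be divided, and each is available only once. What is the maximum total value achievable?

Check high-value combinations within 33 min:
- item 1+item 2+item 5+item 6: time 3+5+10+14=32, value 40+29+35+28=132
- item 1+item 2+item 3+item 5: time 3+5+5+10=23, value 40+29+18+35=122
- item 1+item 3+item 5+item 6: time 3+5+10+14=32, value 40+18+35+28=121
Best: 132 marks.

132 marks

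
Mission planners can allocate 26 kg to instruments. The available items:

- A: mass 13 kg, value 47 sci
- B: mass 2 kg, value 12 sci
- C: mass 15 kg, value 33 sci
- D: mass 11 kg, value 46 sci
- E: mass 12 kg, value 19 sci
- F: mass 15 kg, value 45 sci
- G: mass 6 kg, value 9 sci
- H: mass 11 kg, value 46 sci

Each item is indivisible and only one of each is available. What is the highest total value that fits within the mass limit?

Check high-value combinations within 26 kg:
- A+B+D: mass 13+2+11=26, value 47+12+46=105
- A+B+H: mass 13+2+11=26, value 47+12+46=105
- B+D+H: mass 2+11+11=24, value 12+46+46=104
- A+D: mass 13+11=24, value 47+46=93
Best: 105 sci.

105 sci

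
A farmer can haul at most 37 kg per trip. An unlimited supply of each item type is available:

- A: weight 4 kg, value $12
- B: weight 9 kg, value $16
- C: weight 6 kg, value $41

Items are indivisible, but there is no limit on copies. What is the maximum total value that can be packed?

$246

Best value-per-unit is C at 41/6, and filling with it alone uses weight 6×6=36. No mix of the others beats 6×41 = 246.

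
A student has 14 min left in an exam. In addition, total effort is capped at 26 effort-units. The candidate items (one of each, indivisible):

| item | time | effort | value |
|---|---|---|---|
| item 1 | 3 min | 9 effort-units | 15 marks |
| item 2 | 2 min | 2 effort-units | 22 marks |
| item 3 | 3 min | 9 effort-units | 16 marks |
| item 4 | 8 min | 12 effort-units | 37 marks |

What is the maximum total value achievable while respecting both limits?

Feasible sets respecting both limits:
- item 2+item 3+item 4: time 13, effort 23, value 75
- item 1+item 2+item 4: time 13, effort 23, value 74
- item 2+item 4: time 10, effort 14, value 59
- item 1+item 2+item 3: time 8, effort 20, value 53
Best: 75 marks.

75 marks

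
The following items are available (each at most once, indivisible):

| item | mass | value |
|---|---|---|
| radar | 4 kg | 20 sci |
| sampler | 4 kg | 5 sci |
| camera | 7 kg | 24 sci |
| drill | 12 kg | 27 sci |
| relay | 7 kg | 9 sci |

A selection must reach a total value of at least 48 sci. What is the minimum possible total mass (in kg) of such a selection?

Subsets with value ≥ 48, sorted by total mass:
- radar+sampler+camera: mass 15, value 49
- radar+camera+relay: mass 18, value 53
- camera+drill: mass 19, value 51
- radar+sampler+drill: mass 20, value 52
Minimum mass: 15 kg.

15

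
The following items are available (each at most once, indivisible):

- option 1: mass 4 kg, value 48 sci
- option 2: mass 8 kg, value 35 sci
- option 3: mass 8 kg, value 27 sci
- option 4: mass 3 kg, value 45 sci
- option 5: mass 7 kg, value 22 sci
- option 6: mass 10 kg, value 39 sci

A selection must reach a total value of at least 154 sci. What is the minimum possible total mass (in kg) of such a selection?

23

Subsets with value ≥ 154, sorted by total mass:
- option 1+option 2+option 3+option 4: mass 23, value 155
- option 1+option 4+option 5+option 6: mass 24, value 154
- option 1+option 2+option 4+option 6: mass 25, value 167
Minimum mass: 23 kg.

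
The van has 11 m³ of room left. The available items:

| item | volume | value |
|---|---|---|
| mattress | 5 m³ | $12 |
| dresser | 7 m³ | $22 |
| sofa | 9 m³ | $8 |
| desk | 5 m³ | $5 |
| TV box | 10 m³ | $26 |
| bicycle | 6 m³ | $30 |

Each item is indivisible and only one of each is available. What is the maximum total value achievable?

$42

Check high-value combinations within 11 m³:
- mattress+bicycle: volume 5+6=11, value 12+30=42
- desk+bicycle: volume 5+6=11, value 5+30=35
- bicycle: volume 6, value 30
Best: $42.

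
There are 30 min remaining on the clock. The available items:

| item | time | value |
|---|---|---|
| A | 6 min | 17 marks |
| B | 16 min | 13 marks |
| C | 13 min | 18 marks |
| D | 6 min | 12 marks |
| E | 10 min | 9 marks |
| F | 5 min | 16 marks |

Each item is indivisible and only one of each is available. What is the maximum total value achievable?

This is a 0/1 knapsack; check combinations near the capacity.
- A+C+D+F: time 6+13+6+5=30, value 17+18+12+16=63
- A+D+E+F: time 6+6+10+5=27, value 17+12+9+16=54
- A+C+F: time 6+13+5=24, value 17+18+16=51
Best: 63 marks.

63 marks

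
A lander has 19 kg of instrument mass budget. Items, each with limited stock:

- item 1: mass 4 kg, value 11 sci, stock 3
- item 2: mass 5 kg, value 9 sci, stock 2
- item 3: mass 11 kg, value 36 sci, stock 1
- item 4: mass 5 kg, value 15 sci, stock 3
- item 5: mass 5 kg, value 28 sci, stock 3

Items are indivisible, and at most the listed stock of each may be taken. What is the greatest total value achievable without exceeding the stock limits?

Top feasible selections:
- 1×item 1 + 3×item 5: mass 19, value 95
- 3×item 5: mass 15, value 84
- 1×item 1 + 1×item 4 + 2×item 5: mass 19, value 82
- 2×item 1 + 2×item 5: mass 18, value 78
Best: 95 sci.

95 sci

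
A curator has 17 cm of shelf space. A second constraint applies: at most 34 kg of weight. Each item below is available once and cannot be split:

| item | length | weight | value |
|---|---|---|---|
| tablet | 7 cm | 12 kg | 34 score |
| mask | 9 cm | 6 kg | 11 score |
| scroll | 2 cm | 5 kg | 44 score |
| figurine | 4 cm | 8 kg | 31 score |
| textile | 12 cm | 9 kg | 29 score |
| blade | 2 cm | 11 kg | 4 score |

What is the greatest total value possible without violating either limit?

Feasible sets respecting both limits:
- tablet+scroll+figurine: length 13, weight 25, value 109
- mask+scroll+figurine+blade: length 17, weight 30, value 90
- mask+scroll+figurine: length 15, weight 19, value 86
Best: 109 score.

109 score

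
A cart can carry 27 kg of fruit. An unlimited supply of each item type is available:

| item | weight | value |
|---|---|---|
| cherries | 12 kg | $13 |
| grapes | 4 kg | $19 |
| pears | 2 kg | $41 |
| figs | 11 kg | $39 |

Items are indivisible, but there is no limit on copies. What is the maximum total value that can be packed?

Best value-per-unit is pears at 41/2, and filling with it alone uses weight 13×2=26. No mix of the others beats 13×41 = 533.

$533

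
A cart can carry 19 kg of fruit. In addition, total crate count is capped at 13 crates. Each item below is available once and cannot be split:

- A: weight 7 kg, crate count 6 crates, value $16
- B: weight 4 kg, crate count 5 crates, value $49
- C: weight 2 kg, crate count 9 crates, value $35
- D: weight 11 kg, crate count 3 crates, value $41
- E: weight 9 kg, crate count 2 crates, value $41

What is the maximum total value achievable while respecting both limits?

$90

Feasible sets respecting both limits:
- B+D: weight 15, crate count 8, value 90
- B+E: weight 13, crate count 7, value 90
- C+D: weight 13, crate count 12, value 76
Best: $90.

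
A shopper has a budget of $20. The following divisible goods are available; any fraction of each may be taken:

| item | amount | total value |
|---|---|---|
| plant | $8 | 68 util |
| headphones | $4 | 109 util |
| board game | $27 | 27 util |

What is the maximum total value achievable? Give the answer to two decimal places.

185.00

Take in order of value per unit:
- headphones (109/4 per unit): all 4 → value 109, running total 109.00
- plant (68/8 per unit): all 8 → value 68, running total 177.00
- board game (27/27 per unit): 8 of 27 → value 8×27/27 = 8.0000, running total 185.00
Total 185.00.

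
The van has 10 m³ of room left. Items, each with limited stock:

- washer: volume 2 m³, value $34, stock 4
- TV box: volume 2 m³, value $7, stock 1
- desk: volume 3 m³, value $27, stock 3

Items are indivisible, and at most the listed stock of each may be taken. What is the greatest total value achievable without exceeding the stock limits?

Best selections within volume 10 and stock limits:
- 4×washer + 1×TV box: volume 10, value 143
- 4×washer: volume 8, value 136
- 3×washer + 1×desk: volume 9, value 129
Best: $143.

$143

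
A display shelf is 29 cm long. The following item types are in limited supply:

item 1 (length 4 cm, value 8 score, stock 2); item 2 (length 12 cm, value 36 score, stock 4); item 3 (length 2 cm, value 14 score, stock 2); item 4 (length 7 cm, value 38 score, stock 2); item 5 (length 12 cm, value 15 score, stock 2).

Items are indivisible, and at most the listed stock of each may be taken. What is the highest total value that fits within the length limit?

Top feasible selections:
- 1×item 2 + 1×item 3 + 2×item 4: length 28, value 126
- 2×item 1 + 2×item 3 + 2×item 4: length 26, value 120
Best: 126 score.

126 score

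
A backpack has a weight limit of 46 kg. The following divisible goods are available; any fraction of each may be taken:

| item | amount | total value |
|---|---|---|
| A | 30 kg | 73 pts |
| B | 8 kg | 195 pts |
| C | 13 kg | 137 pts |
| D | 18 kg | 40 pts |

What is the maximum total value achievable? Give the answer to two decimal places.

392.83

Take in order of value per unit:
- B (195/8 per unit): all 8 → value 195, running total 195.00
- C (137/13 per unit): all 13 → value 137, running total 332.00
- A (73/30 per unit): 25 of 30 → value 25×73/30 = 60.8333, running total 392.83
Total 392.83.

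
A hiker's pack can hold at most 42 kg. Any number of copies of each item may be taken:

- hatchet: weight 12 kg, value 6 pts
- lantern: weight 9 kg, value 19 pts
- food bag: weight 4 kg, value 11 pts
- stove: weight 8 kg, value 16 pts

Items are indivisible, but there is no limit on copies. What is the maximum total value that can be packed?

110 pts

Best value-per-unit is food bag at 11/4, and filling with it alone uses weight 10×4=40. No mix of the others beats 10×11 = 110.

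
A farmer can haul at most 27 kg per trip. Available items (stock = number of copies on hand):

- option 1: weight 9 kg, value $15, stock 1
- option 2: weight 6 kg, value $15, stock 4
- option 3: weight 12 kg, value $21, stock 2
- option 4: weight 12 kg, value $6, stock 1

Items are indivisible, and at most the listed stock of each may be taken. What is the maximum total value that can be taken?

Top feasible selections:
- 4×option 2: weight 24, value 60
- 1×option 1 + 3×option 2: weight 27, value 60
- 2×option 2 + 1×option 3: weight 24, value 51
- 1×option 1 + 1×option 2 + 1×option 3: weight 27, value 51
Best: $60.

$60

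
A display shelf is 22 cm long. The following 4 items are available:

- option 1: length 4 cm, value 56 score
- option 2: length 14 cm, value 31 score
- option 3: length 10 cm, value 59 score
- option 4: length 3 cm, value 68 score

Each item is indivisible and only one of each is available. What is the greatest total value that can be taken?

183 score

This is a 0/1 knapsack; check combinations near the capacity.
- option 1+option 3+option 4: length 4+10+3=17, value 56+59+68=183
- option 1+option 2+option 4: length 4+14+3=21, value 56+31+68=155
- option 3+option 4: length 10+3=13, value 59+68=127
Best: 183 score.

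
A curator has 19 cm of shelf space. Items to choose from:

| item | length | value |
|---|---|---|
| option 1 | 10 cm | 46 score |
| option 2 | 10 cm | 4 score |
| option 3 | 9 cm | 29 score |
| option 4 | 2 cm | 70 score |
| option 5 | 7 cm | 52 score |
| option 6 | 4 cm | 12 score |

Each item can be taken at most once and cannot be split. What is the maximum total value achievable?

Check high-value combinations within 19 cm:
- option 1+option 4+option 5: length 10+2+7=19, value 46+70+52=168
- option 3+option 4+option 5: length 9+2+7=18, value 29+70+52=151
- option 4+option 5+option 6: length 2+7+4=13, value 70+52+12=134
Best: 168 score.

168 score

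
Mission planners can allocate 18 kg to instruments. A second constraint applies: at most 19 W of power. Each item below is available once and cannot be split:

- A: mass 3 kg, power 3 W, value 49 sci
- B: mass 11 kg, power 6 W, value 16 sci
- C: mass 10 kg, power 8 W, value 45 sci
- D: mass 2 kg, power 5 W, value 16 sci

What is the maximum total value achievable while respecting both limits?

110 sci

Feasible sets respecting both limits:
- A+C+D: mass 15, power 16, value 110
- A+C: mass 13, power 11, value 94
- A+B+D: mass 16, power 14, value 81
Best: 110 sci.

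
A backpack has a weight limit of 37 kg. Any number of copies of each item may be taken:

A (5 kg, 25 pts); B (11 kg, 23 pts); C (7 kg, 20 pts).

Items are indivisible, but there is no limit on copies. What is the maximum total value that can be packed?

175 pts

Best value-per-unit is A at 25/5, and filling with it alone uses weight 7×5=35. No mix of the others beats 7×25 = 175.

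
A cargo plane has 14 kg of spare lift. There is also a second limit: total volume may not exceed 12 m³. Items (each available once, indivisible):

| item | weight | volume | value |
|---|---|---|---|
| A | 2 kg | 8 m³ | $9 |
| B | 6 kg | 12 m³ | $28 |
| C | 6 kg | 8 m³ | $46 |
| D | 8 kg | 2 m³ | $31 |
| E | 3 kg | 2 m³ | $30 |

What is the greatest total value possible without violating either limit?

$77

Feasible sets respecting both limits:
- C+D: weight 14, volume 10, value 77
- C+E: weight 9, volume 10, value 76
- A+D+E: weight 13, volume 12, value 70
Best: $77.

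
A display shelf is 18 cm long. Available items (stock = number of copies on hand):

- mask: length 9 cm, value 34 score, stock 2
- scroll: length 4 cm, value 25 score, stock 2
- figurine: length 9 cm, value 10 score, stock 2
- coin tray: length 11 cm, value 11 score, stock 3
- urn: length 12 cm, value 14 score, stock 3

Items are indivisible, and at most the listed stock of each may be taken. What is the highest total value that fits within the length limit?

Best selections within length 18 and stock limits:
- 1×mask + 2×scroll: length 17, value 84
- 2×mask: length 18, value 68
- 2×scroll + 1×figurine: length 17, value 60
Best: 84 score.

84 score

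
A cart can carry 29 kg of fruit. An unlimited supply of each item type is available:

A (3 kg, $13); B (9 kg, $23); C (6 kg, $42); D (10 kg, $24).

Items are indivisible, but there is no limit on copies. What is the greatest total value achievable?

Best value-per-unit is C at 42/6; filling with it alone gives 4×42 = 168.
Optimal mix: 1×A + 4×C → weight 27, value 181.

$181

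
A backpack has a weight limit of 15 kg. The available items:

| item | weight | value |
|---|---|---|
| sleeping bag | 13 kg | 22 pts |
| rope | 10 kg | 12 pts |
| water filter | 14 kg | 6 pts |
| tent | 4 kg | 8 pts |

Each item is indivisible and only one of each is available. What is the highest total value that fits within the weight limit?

Check high-value combinations within 15 kg:
- sleeping bag: weight 13, value 22
- rope+tent: weight 10+4=14, value 12+8=20
- rope: weight 10, value 12
- tent: weight 4, value 8
Best: 22 pts.

22 pts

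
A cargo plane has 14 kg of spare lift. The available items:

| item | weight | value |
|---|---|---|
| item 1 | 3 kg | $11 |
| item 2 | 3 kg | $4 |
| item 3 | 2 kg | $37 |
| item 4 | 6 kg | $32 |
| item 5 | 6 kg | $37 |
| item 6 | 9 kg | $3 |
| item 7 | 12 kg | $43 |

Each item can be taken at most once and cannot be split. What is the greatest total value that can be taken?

$106

Check high-value combinations within 14 kg:
- item 3+item 4+item 5: weight 2+6+6=14, value 37+32+37=106
- item 1+item 2+item 3+item 5: weight 3+3+2+6=14, value 11+4+37+37=89
- item 1+item 3+item 5: weight 3+2+6=11, value 11+37+37=85
- item 1+item 2+item 3+item 4: weight 3+3+2+6=14, value 11+4+37+32=84
- item 1+item 3+item 4: weight 3+2+6=11, value 11+37+32=80
Best: $106.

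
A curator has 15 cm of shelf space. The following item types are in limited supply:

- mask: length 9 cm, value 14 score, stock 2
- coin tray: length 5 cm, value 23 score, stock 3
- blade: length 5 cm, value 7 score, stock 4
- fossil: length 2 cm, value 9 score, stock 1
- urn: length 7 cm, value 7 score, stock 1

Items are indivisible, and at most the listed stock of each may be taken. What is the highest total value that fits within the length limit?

Top feasible selections:
- 3×coin tray: length 15, value 69
- 2×coin tray + 1×fossil: length 12, value 55
Best: 69 score.

69 score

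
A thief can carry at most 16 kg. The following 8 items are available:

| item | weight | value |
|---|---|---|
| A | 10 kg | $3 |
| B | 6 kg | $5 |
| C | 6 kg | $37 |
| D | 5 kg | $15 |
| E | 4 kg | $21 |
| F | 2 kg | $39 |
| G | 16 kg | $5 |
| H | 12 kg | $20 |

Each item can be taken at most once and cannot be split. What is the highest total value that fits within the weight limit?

$97

Check high-value combinations within 16 kg:
- C+E+F: weight 6+4+2=12, value 37+21+39=97
- C+D+F: weight 6+5+2=13, value 37+15+39=91
- B+C+F: weight 6+6+2=14, value 5+37+39=81
- C+F: weight 6+2=8, value 37+39=76
- D+E+F: weight 5+4+2=11, value 15+21+39=75
Best: $97.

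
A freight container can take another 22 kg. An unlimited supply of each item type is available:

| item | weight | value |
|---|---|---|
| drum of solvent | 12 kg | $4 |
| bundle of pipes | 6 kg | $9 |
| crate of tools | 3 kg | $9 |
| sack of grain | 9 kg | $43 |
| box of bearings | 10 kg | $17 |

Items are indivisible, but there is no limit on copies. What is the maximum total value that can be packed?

$95

Best value-per-unit is sack of grain at 43/9; filling with it alone gives 2×43 = 86.
Optimal mix: 1×crate of tools + 2×sack of grain → weight 21, value 95.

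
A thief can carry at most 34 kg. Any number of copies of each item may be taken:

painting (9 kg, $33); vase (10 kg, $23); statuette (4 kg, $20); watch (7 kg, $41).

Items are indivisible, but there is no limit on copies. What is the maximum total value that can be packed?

$184

Best value-per-unit is watch at 41/7; filling with it alone gives 4×41 = 164.
Optimal mix: 1×statuette + 4×watch → weight 32, value 184.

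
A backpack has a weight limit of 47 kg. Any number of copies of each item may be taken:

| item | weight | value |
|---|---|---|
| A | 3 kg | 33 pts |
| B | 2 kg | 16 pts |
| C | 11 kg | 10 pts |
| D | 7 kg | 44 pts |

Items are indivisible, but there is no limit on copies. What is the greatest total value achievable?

Best value-per-unit is A at 33/3; filling with it alone gives 15×33 = 495.
Optimal mix: 15×A + 1×B → weight 47, value 511.

511 pts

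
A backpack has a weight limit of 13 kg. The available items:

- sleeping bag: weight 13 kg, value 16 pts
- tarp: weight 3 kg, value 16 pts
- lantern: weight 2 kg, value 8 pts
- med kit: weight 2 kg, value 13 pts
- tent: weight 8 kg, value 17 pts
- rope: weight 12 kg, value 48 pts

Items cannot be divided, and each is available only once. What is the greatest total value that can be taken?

Check high-value combinations within 13 kg:
- rope: weight 12, value 48
- tarp+med kit+tent: weight 3+2+8=13, value 16+13+17=46
- tarp+lantern+tent: weight 3+2+8=13, value 16+8+17=41
- lantern+med kit+tent: weight 2+2+8=12, value 8+13+17=38
Best: 48 pts.

48 pts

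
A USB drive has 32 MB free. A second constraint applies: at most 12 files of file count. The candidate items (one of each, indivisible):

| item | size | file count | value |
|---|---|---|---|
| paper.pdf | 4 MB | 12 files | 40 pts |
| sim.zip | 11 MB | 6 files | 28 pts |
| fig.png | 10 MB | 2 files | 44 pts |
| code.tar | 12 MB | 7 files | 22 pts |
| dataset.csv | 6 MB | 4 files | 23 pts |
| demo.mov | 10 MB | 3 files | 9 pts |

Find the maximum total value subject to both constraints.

95 pts

Feasible sets respecting both limits:
- sim.zip+fig.png+dataset.csv: size 27, file count 12, value 95
- sim.zip+fig.png+demo.mov: size 31, file count 11, value 81
- fig.png+dataset.csv+demo.mov: size 26, file count 9, value 76
- fig.png+code.tar+demo.mov: size 32, file count 12, value 75
Best: 95 pts.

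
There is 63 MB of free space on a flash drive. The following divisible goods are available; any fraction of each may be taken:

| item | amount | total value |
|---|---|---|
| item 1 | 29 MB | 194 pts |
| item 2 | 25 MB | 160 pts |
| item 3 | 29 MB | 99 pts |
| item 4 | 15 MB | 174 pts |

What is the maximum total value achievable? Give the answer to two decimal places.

Take in order of value per unit:
- item 4 (174/15 per unit): all 15 → value 174, running total 174.00
- item 1 (194/29 per unit): all 29 → value 194, running total 368.00
- item 2 (160/25 per unit): 19 of 25 → value 19×160/25 = 121.6000, running total 489.60
Total 489.60.

489.60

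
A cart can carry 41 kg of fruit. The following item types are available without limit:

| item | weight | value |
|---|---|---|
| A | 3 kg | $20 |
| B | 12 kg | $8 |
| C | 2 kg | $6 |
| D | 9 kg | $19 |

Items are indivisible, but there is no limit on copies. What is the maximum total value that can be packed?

$266

Best value-per-unit is A at 20/3; filling with it alone gives 13×20 = 260.
Optimal mix: 13×A + 1×C → weight 41, value 266.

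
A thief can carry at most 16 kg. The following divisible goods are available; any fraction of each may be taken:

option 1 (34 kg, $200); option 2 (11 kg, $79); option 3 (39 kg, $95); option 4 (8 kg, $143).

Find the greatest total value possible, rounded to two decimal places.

200.45

Take in order of value per unit:
- option 4 (143/8 per unit): all 8 → value 143, running total 143.00
- option 2 (79/11 per unit): 8 of 11 → value 8×79/11 = 57.4545, running total 200.45
Total 200.45.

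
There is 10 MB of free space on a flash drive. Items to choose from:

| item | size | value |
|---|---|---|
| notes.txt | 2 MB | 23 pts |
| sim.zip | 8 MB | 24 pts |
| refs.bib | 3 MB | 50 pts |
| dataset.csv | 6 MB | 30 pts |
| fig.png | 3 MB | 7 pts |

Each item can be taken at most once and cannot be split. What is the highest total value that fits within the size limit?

80 pts

This is a 0/1 knapsack; check combinations near the capacity.
- notes.txt+refs.bib+fig.png: size 2+3+3=8, value 23+50+7=80
- refs.bib+dataset.csv: size 3+6=9, value 50+30=80
- notes.txt+refs.bib: size 2+3=5, value 23+50=73
- refs.bib+fig.png: size 3+3=6, value 50+7=57
Best: 80 pts.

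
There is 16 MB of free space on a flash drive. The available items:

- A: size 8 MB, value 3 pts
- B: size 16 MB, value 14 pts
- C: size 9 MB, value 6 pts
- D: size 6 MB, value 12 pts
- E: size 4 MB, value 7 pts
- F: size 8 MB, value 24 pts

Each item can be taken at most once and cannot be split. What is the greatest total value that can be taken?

Check high-value combinations within 16 MB:
- D+F: size 6+8=14, value 12+24=36
- E+F: size 4+8=12, value 7+24=31
- A+F: size 8+8=16, value 3+24=27
Best: 36 pts.

36 pts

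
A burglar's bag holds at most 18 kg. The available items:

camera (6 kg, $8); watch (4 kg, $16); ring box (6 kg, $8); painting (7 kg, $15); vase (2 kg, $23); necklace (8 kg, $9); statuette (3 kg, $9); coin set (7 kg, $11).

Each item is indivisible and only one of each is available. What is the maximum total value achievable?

$63

This is a 0/1 knapsack; check combinations near the capacity.
- watch+painting+vase+statuette: weight 4+7+2+3=16, value 16+15+23+9=63
- watch+vase+statuette+coin set: weight 4+2+3+7=16, value 16+23+9+11=59
- watch+vase+necklace+statuette: weight 4+2+8+3=17, value 16+23+9+9=57
- camera+watch+vase+statuette: weight 6+4+2+3=15, value 8+16+23+9=56
Best: $63.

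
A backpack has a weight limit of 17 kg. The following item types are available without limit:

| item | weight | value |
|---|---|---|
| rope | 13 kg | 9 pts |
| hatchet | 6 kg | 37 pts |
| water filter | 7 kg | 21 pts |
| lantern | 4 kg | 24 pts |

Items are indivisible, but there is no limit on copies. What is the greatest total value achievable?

98 pts

Best value-per-unit is hatchet at 37/6; filling with it alone gives 2×37 = 74.
Optimal mix: 2×hatchet + 1×lantern → weight 16, value 98.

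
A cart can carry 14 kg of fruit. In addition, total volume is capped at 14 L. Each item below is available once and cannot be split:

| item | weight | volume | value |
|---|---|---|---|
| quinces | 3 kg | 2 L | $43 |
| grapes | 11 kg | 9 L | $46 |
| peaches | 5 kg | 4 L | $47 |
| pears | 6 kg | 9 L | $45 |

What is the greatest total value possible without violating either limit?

Feasible sets respecting both limits:
- peaches+pears: weight 11, volume 13, value 92
- quinces+peaches: weight 8, volume 6, value 90
- quinces+grapes: weight 14, volume 11, value 89
Best: $92.

$92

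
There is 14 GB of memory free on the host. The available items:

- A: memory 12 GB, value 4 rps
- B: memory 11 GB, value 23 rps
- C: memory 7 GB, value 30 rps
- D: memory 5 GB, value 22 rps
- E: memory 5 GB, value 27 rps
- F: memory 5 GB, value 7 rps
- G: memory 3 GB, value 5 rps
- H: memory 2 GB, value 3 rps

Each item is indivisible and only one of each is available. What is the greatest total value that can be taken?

Check high-value combinations within 14 GB:
- C+E+H: memory 7+5+2=14, value 30+27+3=60
- C+E: memory 7+5=12, value 30+27=57
- C+D+H: memory 7+5+2=14, value 30+22+3=55
Best: 60 rps.

60 rps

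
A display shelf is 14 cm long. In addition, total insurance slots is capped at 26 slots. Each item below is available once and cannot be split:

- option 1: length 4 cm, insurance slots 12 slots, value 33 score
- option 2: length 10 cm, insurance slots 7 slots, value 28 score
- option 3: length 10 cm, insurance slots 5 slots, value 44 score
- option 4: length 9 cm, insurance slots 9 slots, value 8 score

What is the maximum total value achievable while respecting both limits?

77 score

Feasible sets respecting both limits:
- option 1+option 3: length 14, insurance slots 17, value 77
- option 1+option 2: length 14, insurance slots 19, value 61
- option 3: length 10, insurance slots 5, value 44
Best: 77 score.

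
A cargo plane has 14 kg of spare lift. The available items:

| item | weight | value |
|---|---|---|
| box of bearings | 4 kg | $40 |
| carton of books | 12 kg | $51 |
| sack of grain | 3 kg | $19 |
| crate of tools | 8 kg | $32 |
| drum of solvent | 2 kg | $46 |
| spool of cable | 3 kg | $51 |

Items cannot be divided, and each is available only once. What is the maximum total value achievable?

$156

Check high-value combinations within 14 kg:
- box of bearings+sack of grain+drum of solvent+spool of cable: weight 4+3+2+3=12, value 40+19+46+51=156
- box of bearings+drum of solvent+spool of cable: weight 4+2+3=9, value 40+46+51=137
- crate of tools+drum of solvent+spool of cable: weight 8+2+3=13, value 32+46+51=129
Best: $156.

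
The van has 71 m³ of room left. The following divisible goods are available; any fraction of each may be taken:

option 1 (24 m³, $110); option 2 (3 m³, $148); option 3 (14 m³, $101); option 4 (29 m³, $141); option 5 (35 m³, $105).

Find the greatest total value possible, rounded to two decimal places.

503.00

Take in order of value per unit:
- option 2 (148/3 per unit): all 3 → value 148, running total 148.00
- option 3 (101/14 per unit): all 14 → value 101, running total 249.00
- option 4 (141/29 per unit): all 29 → value 141, running total 390.00
- option 1 (110/24 per unit): all 24 → value 110, running total 500.00
- option 5 (105/35 per unit): 1 of 35 → value 1×105/35 = 3.0000, running total 503.00
Total 503.00.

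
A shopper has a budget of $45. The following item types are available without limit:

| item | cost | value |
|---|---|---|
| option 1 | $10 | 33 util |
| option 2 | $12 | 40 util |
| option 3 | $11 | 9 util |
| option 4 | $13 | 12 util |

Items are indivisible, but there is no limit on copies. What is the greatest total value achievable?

Best value-per-unit is option 2 at 40/12; filling with it alone gives 3×40 = 120.
Optimal mix: 2×option 1 + 2×option 2 → cost 44, value 146.

146 util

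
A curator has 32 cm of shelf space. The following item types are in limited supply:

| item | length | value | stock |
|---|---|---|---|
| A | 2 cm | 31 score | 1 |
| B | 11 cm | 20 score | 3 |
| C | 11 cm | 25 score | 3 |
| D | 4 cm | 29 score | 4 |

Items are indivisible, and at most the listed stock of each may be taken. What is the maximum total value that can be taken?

172 score

Top feasible selections:
- 1×A + 1×C + 4×D: length 29, value 172
- 1×A + 1×B + 4×D: length 29, value 167
Best: 172 score.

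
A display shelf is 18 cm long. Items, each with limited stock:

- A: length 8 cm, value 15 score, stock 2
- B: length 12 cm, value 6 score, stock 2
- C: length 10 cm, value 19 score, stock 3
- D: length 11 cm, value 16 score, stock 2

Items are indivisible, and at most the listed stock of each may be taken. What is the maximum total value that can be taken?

34 score

Top feasible selections:
- 1×A + 1×C: length 18, value 34
- 2×A: length 16, value 30
- 1×C: length 10, value 19
Best: 34 score.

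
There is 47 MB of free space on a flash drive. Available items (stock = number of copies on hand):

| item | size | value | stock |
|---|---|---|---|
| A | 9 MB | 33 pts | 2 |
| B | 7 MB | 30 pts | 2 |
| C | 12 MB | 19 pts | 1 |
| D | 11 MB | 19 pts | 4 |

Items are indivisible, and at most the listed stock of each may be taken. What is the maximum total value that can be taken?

Top feasible selections:
- 2×A + 2×B + 1×D: size 43, value 145
- 2×A + 2×B + 1×C: size 44, value 145
Best: 145 pts.

145 pts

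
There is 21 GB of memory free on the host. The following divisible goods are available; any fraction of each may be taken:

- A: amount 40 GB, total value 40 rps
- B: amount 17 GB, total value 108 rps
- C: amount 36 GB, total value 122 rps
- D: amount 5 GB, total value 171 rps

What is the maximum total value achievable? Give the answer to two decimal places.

272.65

Take in order of value per unit:
- D (171/5 per unit): all 5 → value 171, running total 171.00
- B (108/17 per unit): 16 of 17 → value 16×108/17 = 101.6471, running total 272.65
Total 272.65.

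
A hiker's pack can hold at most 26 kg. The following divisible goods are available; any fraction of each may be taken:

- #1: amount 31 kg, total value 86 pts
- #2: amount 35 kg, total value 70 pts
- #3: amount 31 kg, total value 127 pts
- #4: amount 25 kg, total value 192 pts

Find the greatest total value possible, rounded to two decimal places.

Take in order of value per unit:
- #4 (192/25 per unit): all 25 → value 192, running total 192.00
- #3 (127/31 per unit): 1 of 31 → value 1×127/31 = 4.0968, running total 196.10
Total 196.10.

196.10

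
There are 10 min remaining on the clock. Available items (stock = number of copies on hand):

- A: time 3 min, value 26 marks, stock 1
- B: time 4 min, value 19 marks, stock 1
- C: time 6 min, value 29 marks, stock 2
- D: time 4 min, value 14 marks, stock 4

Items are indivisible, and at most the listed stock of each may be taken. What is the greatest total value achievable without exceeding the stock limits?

Top feasible selections:
- 1×A + 1×C: time 9, value 55
- 1×B + 1×C: time 10, value 48
Best: 55 marks.

55 marks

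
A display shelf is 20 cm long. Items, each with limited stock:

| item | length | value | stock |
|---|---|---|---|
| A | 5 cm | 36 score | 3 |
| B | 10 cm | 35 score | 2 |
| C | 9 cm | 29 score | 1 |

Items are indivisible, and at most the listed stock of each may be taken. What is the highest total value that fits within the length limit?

108 score

Top feasible selections:
- 3×A: length 15, value 108
- 2×A + 1×B: length 20, value 107
Best: 108 score.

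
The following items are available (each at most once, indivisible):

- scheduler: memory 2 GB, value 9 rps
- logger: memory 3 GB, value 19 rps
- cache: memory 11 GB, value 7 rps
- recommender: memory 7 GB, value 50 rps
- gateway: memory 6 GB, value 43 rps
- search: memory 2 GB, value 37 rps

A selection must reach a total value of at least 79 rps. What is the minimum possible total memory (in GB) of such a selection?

8

Subsets with value ≥ 79, sorted by total memory:
- gateway+search: memory 8, value 80
- recommender+search: memory 9, value 87
- scheduler+gateway+search: memory 10, value 89
- logger+gateway+search: memory 11, value 99
Minimum memory: 8 GB.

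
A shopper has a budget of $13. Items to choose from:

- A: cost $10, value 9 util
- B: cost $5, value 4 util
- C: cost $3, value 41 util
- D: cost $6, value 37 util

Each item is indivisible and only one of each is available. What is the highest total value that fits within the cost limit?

Check high-value combinations within $13:
- C+D: cost 3+6=9, value 41+37=78
- A+C: cost 10+3=13, value 9+41=50
- B+C: cost 5+3=8, value 4+41=45
Best: 78 util.

78 util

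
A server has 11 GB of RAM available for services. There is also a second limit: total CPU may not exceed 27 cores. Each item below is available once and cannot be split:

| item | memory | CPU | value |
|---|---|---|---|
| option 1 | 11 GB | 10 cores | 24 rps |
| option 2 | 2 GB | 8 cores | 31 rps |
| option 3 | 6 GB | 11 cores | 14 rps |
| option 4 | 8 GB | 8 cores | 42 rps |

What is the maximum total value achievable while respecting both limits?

Feasible sets respecting both limits:
- option 2+option 4: memory 10, CPU 16, value 73
- option 2+option 3: memory 8, CPU 19, value 45
- option 4: memory 8, CPU 8, value 42
- option 2: memory 2, CPU 8, value 31
Best: 73 rps.

73 rps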